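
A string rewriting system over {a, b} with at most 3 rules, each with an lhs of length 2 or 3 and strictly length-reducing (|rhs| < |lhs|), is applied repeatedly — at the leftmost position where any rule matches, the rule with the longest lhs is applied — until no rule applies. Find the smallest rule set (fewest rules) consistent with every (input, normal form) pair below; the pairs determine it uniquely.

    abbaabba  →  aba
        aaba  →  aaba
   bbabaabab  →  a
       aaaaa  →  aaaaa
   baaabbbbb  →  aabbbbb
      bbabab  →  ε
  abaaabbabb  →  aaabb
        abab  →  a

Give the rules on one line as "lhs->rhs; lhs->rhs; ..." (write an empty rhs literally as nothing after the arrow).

baa->a; bab->

  | abbaabba => ababba => aba
  | aaba
  | bbabaabab => baabab => abab => a
  | aaaaa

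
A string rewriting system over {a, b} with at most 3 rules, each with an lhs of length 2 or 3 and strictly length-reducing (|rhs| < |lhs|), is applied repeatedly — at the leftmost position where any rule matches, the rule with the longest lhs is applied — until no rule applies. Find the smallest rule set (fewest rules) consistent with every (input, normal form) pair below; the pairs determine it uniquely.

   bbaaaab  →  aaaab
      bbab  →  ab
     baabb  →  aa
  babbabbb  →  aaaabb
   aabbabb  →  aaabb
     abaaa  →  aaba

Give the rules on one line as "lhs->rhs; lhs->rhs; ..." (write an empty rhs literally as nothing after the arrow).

baa->ab; bab->aa; bbb->a

  | bbaaaab => babaab => aaaab
  | bbab => baa => ab
  | baabb => abbb => aa
  | babbabbb => aababbb => aaaabb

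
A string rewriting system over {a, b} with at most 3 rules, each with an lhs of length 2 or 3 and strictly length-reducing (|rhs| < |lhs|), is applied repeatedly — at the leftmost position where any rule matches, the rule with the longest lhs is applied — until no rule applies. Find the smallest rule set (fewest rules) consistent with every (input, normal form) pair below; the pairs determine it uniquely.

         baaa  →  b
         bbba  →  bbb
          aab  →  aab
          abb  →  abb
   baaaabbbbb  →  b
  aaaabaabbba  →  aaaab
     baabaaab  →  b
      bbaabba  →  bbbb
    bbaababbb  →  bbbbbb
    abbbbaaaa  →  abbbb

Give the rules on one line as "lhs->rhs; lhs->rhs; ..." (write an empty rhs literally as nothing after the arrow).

  | baaa => baa => ba => b
  | bbba => bbb
  | aab
  | abb

ba->b; bab->ba; bba->bb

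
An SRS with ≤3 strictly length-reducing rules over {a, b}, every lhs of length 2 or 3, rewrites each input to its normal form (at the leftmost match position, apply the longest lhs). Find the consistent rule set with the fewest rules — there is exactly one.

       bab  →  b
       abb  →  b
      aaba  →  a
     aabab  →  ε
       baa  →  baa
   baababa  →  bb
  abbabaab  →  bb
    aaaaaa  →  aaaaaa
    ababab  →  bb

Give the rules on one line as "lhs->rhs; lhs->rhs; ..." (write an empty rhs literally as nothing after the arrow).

aab->; ab->; aba->b

  | bab => b
  | abb => b
  | aaba => a
  | aabab => ab => ε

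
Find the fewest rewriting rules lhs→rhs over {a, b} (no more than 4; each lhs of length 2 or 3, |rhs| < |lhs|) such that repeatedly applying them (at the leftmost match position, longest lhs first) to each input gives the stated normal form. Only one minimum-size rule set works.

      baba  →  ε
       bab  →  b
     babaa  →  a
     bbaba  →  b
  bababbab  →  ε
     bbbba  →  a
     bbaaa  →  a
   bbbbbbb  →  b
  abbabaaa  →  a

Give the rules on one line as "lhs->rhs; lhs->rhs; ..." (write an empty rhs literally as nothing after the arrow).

  | baba => bb => ε
  | bab => b
  | babaa => bba => a
  | bbaba => aba => b

aa->a; ab->; aba->b; bb->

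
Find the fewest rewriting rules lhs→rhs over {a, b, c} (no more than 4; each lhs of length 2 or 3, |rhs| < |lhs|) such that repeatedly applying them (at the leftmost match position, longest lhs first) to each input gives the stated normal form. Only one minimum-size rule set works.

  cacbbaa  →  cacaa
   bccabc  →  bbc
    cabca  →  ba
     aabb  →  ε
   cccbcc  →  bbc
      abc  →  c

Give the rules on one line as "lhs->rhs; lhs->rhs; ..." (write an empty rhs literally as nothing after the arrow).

ab->; cb->c; cc->b

  | cacbbaa => cacbaa => cacaa
  | bccabc => bbabc => bbc
  | cabca => cca => ba
  | aabb => ab => ε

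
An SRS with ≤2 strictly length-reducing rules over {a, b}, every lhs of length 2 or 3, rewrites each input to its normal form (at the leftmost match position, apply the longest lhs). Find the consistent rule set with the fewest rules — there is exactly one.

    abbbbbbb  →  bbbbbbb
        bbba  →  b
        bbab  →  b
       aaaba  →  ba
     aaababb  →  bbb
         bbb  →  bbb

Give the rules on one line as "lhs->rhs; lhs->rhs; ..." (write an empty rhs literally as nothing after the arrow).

ab->b; bba->

  | abbbbbbb => bbbbbbb
  | bbba => b
  | bbab => b
  | aaaba => aaba => aba => ba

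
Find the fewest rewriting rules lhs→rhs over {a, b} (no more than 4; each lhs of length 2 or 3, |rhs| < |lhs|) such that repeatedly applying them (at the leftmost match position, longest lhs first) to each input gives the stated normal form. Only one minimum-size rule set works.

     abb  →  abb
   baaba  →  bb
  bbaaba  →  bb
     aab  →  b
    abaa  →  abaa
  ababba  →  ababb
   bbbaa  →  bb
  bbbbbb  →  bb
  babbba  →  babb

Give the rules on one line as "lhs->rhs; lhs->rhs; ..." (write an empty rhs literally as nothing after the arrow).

  | abb
  | baaba => bba => bb
  | bbaaba => bbaba => bbba => bba => bb
  | aab => b

aab->b; bba->bb; bbb->bb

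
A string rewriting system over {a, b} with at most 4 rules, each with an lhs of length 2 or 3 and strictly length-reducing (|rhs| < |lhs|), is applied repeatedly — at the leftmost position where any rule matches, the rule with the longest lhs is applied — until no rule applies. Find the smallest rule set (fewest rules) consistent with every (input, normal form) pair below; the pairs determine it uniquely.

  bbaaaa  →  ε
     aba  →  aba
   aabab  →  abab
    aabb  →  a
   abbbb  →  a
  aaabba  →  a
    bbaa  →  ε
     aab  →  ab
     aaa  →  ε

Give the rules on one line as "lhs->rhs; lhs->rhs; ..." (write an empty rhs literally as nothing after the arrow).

aa->a; aaa->bb; bb->; bba->aa

  | bbaaaa => aaaaa => bbaa => aaa => bb => ε
  | aba
  | aabab => abab
  | aabb => abb => a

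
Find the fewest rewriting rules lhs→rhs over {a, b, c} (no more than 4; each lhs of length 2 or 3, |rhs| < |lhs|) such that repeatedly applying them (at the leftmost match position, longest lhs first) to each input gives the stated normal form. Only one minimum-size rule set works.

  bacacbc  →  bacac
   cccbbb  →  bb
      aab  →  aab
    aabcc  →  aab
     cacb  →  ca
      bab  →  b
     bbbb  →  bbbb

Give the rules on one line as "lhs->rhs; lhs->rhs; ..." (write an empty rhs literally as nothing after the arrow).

  | bacacbc => bacac
  | cccbbb => cbbb => bb
  | aab
  | aabcc => aab

bab->b; cb->; cc->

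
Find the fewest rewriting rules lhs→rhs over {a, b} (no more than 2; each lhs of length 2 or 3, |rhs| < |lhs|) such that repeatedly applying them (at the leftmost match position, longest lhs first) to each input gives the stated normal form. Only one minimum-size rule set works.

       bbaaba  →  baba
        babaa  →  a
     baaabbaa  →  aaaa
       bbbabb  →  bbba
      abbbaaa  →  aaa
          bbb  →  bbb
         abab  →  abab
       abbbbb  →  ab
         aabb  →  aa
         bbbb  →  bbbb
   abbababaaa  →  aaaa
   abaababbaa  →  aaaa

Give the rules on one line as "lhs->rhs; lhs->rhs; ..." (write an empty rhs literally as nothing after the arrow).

  | bbaaba => baba
  | babaa => baa => a
  | baaabbaa => aabbaa => aaaa
  | bbbabb => bbba

abb->a; baa->a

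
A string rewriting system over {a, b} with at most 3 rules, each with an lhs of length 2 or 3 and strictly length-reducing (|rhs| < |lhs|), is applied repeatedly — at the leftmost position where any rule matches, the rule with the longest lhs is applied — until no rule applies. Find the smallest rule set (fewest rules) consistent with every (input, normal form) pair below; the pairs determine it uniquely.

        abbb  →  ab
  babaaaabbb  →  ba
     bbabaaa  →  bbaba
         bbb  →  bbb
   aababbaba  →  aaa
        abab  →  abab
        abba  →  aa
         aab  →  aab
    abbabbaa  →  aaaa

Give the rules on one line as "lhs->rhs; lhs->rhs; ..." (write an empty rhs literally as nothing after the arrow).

abb->a; baa->b

  | abbb => ab
  | babaaaabbb => babaabbb => babbbb => babb => ba
  | bbabaaa => bbaba
  | bbb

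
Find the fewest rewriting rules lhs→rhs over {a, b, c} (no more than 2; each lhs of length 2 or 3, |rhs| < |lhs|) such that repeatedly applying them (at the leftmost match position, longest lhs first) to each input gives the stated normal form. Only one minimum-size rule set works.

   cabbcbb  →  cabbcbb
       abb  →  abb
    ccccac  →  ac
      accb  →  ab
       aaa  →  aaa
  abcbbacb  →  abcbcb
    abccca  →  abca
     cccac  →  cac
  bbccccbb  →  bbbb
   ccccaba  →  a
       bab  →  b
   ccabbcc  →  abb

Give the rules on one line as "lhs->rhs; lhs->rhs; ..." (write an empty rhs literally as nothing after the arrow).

  | cabbcbb
  | abb
  | ccccac => ccac => ac
  | accb => ab

ba->; cc->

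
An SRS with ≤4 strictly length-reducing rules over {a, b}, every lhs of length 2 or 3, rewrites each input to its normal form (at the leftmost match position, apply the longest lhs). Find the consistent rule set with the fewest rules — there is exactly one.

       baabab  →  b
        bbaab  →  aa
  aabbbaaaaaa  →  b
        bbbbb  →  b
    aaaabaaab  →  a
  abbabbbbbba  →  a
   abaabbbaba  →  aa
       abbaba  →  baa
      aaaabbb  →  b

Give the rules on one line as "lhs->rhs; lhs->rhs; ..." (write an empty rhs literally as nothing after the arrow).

aaa->b; ab->a; abb->b; bb->

  | baabab => baaab => bbb => b
  | bbaab => aab => aa
  | aabbbaaaaaa => abbaaaaaa => baaaaaa => bbaaa => aaa => b
  | bbbbb => bbb => b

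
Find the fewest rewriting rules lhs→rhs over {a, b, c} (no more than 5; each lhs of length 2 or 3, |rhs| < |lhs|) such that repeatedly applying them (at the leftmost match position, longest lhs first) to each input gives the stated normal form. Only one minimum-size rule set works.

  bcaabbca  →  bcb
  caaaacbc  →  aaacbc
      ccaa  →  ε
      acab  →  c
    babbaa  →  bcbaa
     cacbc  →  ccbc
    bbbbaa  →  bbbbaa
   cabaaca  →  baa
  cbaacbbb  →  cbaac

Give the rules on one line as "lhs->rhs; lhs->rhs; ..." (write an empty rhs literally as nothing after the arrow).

ab->c; ca->; cac->cc; cbb->a

  | bcaabbca => babbca => bcbca => bcb
  | caaaacbc => aaacbc
  | ccaa => ca => ε
  | acab => ab => c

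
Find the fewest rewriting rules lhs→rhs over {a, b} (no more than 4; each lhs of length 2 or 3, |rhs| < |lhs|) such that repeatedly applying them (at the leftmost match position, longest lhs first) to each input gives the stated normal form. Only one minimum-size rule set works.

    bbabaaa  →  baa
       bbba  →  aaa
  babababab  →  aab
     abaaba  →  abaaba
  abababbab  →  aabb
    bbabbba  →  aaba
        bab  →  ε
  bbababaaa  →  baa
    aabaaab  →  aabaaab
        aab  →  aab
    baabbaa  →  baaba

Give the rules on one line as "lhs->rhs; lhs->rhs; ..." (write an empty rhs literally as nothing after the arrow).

  | bbabaaa => bbaaa => baa
  | bbba => aaa
  | babababab => ababab => aab
  | abaaba

bab->; bba->b; bbb->aa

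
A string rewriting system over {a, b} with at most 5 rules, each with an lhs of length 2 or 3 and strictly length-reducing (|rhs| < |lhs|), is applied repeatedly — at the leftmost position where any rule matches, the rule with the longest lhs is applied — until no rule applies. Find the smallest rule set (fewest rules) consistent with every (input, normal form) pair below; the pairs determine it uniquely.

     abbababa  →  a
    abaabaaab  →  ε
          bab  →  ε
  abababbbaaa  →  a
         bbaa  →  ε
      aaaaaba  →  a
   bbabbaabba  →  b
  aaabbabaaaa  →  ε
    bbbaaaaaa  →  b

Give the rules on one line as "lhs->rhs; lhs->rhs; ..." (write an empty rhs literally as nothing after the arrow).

aa->; ab->; ba->b; bb->

  | abbababa => bababa => bbaba => aba => a
  | abaabaaab => aabaaab => baaab => baab => bab => bb => ε
  | bab => bb => ε
  | abababbbaaa => ababbbaaa => abbbaaa => bbaaa => aaa => a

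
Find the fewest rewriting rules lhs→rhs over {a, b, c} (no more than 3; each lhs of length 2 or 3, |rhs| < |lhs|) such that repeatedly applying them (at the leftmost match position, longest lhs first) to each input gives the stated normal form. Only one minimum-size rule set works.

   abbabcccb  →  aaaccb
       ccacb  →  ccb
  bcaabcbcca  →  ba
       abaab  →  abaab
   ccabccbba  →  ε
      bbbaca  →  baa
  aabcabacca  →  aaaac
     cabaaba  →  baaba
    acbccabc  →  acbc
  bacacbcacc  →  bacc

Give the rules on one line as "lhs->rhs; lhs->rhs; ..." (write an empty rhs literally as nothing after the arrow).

  | abbabcccb => aaabcccb => aaaccb
  | ccacb => ccb
  | bcaabcbcca => babcbcca => babcca => baca => ba
  | abaab

bba->aa; bcc->c; ca->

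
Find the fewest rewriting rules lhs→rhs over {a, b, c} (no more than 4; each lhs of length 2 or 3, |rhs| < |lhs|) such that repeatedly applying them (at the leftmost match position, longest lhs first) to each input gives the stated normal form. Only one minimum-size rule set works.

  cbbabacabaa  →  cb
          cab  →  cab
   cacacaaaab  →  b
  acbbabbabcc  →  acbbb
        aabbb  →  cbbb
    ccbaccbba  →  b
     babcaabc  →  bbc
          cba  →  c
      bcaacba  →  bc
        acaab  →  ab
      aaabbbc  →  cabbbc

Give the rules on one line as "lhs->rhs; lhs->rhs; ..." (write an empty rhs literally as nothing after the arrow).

  | cbbabacabaa => cbbacabaa => cbcabaa => cbcaa => cbcc => cb
  | cab
  | cacacaaaab => cacaccaab => cacaaab => caccab => caab => ccb => b
  | acbbabbabcc => acbbbabcc => acbbbcc => acbbb

aa->c; ba->; cc->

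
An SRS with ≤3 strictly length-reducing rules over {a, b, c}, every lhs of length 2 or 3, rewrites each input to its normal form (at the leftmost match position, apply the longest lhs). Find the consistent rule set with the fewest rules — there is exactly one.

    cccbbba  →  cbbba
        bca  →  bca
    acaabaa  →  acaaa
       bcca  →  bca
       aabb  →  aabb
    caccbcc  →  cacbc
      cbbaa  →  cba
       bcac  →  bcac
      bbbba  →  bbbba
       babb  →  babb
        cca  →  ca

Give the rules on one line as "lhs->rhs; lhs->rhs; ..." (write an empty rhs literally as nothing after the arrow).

baa->a; cc->c

  | cccbbba => ccbbba => cbbba
  | bca
  | acaabaa => acaaa
  | bcca => bca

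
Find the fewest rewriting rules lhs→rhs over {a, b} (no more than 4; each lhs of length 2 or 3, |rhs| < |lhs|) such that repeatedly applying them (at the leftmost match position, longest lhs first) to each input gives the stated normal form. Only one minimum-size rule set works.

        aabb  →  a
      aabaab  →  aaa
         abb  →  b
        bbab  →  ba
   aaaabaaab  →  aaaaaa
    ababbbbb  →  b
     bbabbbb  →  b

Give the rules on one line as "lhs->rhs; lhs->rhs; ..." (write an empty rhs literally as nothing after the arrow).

ab->a; aba->a; abb->b; bb->b

  | aabb => ab => a
  | aabaab => aaab => aaa
  | abb => b
  | bbab => bab => ba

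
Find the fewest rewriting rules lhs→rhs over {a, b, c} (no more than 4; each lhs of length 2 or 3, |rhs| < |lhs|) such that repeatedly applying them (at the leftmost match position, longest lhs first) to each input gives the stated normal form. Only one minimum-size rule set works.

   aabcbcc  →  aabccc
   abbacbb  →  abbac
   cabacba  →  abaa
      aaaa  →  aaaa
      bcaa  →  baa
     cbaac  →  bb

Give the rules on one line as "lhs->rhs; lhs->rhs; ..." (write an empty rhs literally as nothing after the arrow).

aac->bb; ca->a; cb->c

  | aabcbcc => aabccc
  | abbacbb => abbacb => abbac
  | cabacba => abacba => abaca => abaa
  | aaaa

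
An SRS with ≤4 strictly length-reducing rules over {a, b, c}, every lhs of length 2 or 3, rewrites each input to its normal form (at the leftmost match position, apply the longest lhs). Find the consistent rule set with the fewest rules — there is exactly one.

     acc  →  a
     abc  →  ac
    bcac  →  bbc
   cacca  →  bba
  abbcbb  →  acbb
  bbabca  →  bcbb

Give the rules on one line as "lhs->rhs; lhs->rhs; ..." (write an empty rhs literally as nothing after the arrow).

ab->a; bab->cb; ca->b; cc->b

  | acc => ab => a
  | abc => ac
  | bcac => bbc
  | cacca => bcca => bba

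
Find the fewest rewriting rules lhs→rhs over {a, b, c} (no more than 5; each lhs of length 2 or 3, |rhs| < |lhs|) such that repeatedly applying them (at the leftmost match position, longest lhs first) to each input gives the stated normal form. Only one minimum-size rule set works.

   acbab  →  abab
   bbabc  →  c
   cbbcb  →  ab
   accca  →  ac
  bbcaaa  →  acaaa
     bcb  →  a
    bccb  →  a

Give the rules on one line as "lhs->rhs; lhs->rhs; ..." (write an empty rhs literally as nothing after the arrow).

  | acbab => abab
  | bbabc => aabc => c
  | cbbcb => bbcb => acb => ab
  | accca => ac

aab->; bb->a; cb->b; cca->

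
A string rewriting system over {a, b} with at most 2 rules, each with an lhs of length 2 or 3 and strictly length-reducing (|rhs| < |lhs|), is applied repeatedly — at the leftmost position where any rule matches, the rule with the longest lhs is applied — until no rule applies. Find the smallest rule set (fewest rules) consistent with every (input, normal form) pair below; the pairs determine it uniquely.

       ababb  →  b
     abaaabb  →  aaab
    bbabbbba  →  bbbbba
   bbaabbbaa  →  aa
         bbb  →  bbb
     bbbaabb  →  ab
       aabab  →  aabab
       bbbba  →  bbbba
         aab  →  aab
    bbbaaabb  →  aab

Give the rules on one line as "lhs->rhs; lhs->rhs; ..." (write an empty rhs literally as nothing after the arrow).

  | ababb => abb => b
  | abaaabb => aaaabb => aaab
  | bbabbbba => bbbbba
  | bbaabbbaa => baabbbaa => aabbbaa => abbaa => baa => aa

abb->b; baa->aa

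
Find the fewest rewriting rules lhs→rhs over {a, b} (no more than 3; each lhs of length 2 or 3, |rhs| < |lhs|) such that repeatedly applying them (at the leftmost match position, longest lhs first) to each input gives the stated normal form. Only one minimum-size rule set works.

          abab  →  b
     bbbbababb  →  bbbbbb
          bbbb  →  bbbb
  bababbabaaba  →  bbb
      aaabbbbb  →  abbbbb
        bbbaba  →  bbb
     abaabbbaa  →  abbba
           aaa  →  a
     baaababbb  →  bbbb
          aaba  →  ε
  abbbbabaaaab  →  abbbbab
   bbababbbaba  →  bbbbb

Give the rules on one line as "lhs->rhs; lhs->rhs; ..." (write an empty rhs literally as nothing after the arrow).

aa->a; aba->

  | abab => b
  | bbbbababb => bbbbbb
  | bbbb
  | bababbabaaba => bbbabaaba => bbbaba => bbb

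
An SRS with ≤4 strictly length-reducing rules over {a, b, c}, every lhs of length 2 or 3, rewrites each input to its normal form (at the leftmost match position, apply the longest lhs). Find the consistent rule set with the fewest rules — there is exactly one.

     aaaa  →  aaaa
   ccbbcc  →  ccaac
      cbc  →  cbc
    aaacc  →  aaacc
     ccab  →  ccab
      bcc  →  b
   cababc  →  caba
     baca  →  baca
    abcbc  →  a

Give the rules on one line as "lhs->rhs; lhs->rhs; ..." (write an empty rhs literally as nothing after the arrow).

abc->a; bbc->aa; bcc->b

  | aaaa
  | ccbbcc => ccaac
  | cbc
  | aaacc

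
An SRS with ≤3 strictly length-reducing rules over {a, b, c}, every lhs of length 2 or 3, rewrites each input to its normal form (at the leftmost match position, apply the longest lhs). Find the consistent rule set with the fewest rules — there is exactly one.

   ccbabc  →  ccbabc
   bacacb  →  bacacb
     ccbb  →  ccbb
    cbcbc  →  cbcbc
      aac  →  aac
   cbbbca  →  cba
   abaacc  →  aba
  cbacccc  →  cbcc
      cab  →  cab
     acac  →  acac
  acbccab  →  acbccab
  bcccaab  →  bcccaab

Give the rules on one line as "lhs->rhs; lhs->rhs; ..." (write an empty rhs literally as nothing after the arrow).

acc->; bbc->

  | ccbabc
  | bacacb
  | ccbb
  | cbcbc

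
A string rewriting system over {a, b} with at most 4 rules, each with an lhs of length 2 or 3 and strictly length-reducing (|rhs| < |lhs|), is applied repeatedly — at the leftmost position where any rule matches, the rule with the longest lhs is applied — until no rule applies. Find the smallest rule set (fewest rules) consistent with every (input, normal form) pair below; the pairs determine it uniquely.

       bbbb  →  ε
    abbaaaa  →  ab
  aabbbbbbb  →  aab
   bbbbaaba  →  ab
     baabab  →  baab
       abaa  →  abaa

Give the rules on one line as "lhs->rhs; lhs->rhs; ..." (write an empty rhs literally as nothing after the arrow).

  | bbbb => bb => ε
  | abbaaaa => aaaaaa => abaaa => abab => ab
  | aabbbbbbb => aabbbbb => aabbb => aab
  | bbbbaaba => bbaaba => aaaba => abba => aaa => ab

aaa->ab; bab->b; bb->; bba->aa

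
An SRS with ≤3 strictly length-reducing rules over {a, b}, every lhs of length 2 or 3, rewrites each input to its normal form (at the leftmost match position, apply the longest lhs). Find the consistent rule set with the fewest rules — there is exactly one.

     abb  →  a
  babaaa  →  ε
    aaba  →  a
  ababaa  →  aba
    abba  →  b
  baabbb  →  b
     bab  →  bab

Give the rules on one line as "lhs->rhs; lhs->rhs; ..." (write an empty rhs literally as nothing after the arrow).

aa->b; bb->

  | abb => a
  | babaaa => babba => baa => bb => ε
  | aaba => bba => a
  | ababaa => ababb => aba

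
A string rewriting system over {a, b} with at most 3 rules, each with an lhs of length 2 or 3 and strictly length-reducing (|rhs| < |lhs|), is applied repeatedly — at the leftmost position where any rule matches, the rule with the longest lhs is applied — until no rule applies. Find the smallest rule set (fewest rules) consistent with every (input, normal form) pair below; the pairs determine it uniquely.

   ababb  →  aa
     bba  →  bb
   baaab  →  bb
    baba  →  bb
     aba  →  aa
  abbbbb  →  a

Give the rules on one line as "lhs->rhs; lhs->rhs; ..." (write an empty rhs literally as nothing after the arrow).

ab->a; ba->b

  | ababb => aabb => aab => aa
  | bba => bb
  | baaab => baab => bab => bb
  | baba => bba => bb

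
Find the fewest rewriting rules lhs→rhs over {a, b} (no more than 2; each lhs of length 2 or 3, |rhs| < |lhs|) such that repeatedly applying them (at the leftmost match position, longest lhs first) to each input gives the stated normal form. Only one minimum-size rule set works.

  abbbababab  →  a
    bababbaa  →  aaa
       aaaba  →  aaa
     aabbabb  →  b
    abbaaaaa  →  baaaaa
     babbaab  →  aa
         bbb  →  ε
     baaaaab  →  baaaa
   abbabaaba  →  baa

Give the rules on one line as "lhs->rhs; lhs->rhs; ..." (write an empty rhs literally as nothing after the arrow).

  | abbbababab => bbababab => aababab => aabab => aab => a
  | bababbaa => babbaa => bbaa => aaa
  | aaaba => aaa
  | aabbabb => ababb => abb => b

ab->; bb->a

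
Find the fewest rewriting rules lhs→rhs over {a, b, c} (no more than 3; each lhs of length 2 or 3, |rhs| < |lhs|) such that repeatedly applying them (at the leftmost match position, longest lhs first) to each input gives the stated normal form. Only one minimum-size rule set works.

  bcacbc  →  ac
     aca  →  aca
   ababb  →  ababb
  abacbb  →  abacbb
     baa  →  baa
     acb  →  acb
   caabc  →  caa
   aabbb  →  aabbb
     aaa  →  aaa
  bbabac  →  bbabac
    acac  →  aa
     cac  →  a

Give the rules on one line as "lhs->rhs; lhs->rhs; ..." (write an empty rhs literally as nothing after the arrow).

bc->; cac->a

  | bcacbc => acbc => ac
  | aca
  | ababb
  | abacbb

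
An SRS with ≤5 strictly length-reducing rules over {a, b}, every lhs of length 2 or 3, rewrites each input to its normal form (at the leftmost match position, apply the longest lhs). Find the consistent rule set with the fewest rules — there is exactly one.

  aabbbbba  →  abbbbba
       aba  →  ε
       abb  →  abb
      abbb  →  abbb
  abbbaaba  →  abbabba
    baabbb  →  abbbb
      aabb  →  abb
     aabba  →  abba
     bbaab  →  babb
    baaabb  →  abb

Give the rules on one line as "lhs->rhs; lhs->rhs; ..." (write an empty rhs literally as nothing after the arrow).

  | aabbbbba => abbbbba
  | aba => aa => ε
  | abb
  | abbb

aa->; aab->ab; aba->aa; baa->ab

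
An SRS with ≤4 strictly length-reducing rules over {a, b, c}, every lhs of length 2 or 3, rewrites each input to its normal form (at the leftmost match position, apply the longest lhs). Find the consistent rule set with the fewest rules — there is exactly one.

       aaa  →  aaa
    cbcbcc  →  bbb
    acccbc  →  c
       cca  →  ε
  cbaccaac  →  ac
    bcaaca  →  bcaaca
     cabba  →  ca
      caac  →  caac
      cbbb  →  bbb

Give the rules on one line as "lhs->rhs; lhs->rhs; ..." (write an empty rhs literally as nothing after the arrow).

  | aaa
  | cbcbcc => bcbcc => bbcc => bbb
  | acccbc => abcbc => abbc => c
  | cca => ba => ε

abb->; ba->; cb->b; cc->b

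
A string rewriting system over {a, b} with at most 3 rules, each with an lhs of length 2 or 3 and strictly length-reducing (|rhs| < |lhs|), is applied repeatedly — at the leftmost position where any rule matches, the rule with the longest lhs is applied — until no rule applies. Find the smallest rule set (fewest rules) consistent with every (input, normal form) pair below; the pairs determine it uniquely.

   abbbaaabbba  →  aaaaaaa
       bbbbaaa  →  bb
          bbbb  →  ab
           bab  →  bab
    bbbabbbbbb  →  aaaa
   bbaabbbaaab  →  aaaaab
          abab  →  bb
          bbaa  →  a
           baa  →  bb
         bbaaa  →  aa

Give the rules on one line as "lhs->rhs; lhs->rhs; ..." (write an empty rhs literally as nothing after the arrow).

  | abbbaaabbba => aaaaabbba => aaaaaaa
  | bbbbaaa => abaaa => baa => bb
  | bbbb => ab
  | bab

aba->b; baa->bb; bbb->a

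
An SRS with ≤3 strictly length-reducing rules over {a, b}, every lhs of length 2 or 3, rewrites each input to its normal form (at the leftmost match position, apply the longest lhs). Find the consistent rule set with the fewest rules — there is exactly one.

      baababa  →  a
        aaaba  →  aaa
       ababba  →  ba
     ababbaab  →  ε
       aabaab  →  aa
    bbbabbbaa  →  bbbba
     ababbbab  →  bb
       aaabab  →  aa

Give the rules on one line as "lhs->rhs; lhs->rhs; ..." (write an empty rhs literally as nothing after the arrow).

ab->; baa->a

  | baababa => ababa => aba => a
  | aaaba => aaa
  | ababba => abba => ba
  | ababbaab => abbaab => baab => ab => ε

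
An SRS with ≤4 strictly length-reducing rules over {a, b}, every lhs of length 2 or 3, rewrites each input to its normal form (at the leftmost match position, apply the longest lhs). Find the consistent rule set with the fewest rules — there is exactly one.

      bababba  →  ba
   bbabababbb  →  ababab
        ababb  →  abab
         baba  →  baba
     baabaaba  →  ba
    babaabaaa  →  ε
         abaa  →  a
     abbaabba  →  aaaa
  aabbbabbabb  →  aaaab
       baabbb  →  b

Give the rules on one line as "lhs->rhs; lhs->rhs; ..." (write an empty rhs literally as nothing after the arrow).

baa->; bb->b; bba->a

  | bababba => babaa => ba
  | bbabababbb => abababbb => abababb => ababab
  | ababb => abab
  | baba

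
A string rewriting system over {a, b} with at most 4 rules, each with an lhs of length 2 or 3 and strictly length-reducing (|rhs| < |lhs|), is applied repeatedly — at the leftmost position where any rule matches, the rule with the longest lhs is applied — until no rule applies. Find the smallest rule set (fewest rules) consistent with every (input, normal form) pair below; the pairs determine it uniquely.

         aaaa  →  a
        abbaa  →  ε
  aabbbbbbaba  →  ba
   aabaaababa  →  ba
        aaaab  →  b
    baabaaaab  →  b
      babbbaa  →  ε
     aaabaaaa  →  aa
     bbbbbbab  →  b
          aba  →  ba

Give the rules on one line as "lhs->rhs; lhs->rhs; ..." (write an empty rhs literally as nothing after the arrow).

aaa->; ab->b; baa->; bb->b

  | aaaa => a
  | abbaa => bbaa => baa => ε
  | aabbbbbbaba => abbbbbbaba => bbbbbbaba => bbbbbaba => bbbbaba => bbbaba => bbaba => baba => bba => ba
  | aabaaababa => abaaababa => baaababa => ababa => baba => bba => ba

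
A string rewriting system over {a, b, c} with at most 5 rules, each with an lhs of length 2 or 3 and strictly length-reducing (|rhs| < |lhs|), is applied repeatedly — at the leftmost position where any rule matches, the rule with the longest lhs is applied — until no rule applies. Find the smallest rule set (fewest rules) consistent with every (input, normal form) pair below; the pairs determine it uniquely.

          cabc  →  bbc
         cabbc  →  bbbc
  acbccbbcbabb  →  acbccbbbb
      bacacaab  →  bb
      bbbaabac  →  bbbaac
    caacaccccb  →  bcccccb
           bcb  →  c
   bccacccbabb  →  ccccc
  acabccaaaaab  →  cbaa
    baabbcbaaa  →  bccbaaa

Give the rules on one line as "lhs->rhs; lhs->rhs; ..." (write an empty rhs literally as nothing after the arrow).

aab->a; ab->c; bcb->c; ca->b

  | cabc => bbc
  | cabbc => bbbc
  | acbccbbcbabb => acbccbcabb => acbccbbbb
  | bacacaab => babcaab => bccaab => bcbab => cab => bb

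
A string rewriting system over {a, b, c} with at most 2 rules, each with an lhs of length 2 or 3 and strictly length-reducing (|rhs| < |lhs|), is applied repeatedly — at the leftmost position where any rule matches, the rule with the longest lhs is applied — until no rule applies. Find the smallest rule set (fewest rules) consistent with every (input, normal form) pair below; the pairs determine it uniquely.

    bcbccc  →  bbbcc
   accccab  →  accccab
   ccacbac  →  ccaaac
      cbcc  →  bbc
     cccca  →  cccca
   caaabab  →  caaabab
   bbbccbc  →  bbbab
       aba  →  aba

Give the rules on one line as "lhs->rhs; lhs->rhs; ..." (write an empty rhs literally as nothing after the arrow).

  | bcbccc => bbbcc
  | accccab
  | ccacbac => ccaaac
  | cbcc => bbc

cb->a; cbc->bb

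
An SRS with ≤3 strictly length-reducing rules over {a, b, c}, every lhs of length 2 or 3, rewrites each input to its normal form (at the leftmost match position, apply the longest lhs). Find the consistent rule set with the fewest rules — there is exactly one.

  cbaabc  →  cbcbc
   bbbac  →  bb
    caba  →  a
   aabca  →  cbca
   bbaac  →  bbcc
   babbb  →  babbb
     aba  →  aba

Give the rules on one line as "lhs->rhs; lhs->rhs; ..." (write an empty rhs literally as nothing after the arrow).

aa->c; bac->; cab->

  | cbaabc => cbcbc
  | bbbac => bb
  | caba => a
  | aabca => cbca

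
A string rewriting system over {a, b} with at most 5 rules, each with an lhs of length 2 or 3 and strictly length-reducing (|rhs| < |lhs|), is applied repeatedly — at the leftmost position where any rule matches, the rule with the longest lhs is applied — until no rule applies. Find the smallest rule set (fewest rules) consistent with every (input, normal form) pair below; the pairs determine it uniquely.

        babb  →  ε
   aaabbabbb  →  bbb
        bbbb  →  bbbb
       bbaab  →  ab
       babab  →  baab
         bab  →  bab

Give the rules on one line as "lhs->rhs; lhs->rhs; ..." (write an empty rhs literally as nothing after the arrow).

  | babb => bba => ε
  | aaabbabbb => bbabbb => bbb
  | bbbb
  | bbaab => ab

aaa->; aba->aa; abb->ba; bba->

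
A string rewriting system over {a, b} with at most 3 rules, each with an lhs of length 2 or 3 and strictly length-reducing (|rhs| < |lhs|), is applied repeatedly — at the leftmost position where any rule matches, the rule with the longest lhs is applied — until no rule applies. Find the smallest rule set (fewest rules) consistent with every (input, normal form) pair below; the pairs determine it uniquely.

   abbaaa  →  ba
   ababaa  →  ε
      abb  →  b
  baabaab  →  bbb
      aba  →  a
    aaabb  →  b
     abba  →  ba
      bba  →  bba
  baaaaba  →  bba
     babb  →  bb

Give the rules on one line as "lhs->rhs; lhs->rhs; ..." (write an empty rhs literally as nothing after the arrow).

  | abbaaa => baaa => ba
  | ababaa => abaa => aa => ε
  | abb => b
  | baabaab => bbaab => bbb

aa->; ab->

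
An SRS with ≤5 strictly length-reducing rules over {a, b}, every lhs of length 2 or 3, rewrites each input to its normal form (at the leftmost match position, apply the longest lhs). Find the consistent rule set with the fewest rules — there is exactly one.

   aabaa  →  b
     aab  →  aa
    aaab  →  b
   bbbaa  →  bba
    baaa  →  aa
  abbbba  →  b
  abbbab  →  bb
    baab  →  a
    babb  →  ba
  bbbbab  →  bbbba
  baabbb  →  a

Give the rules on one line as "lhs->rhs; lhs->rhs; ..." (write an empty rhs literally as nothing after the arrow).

  | aabaa => aba => b
  | aab => aa
  | aaab => b
  | bbbaa => bba

aaa->; ab->a; aba->b; baa->a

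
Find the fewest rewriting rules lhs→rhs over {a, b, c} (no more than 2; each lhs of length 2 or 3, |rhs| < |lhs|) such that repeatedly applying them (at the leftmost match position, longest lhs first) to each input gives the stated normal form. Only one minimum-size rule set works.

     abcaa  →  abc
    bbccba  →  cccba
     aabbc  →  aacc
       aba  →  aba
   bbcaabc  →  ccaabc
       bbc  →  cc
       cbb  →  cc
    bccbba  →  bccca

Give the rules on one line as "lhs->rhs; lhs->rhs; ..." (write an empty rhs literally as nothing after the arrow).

bb->c; bca->bc

  | abcaa => abca => abc
  | bbccba => cccba
  | aabbc => aacc
  | aba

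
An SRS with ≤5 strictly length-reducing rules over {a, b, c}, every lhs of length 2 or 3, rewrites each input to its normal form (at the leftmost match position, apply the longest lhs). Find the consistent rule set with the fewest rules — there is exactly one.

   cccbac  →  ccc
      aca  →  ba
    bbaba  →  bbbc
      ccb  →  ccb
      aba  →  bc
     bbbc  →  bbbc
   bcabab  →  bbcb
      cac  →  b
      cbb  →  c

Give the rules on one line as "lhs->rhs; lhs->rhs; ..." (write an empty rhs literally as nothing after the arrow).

  | cccbac => cccbb => ccc
  | aca => ba
  | bbaba => bbbc
  | ccb

aba->bc; ac->b; ca->a; cbb->c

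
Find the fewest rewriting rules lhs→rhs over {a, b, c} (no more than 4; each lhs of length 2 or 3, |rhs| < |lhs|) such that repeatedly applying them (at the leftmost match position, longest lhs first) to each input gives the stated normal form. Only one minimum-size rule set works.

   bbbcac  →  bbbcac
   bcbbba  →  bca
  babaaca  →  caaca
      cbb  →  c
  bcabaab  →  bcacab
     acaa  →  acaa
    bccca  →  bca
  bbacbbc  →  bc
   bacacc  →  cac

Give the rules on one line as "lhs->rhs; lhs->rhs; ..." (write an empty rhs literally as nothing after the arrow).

  | bbbcac
  | bcbbba => bcbba => bcba => bca
  | babaaca => cbaaca => caaca
  | cbb => cb => c

ba->c; cb->c; cc->c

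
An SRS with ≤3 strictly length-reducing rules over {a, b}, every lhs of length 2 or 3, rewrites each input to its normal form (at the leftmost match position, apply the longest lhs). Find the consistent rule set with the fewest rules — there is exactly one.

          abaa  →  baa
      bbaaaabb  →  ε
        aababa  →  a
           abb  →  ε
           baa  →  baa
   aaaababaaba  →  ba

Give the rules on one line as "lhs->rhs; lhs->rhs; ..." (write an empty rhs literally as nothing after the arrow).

  | abaa => baa
  | bbaaaabb => aaaabb => aaabb => aabb => abb => bb => ε
  | aababa => ababa => baba => bba => a
  | abb => bb => ε

ab->b; bb->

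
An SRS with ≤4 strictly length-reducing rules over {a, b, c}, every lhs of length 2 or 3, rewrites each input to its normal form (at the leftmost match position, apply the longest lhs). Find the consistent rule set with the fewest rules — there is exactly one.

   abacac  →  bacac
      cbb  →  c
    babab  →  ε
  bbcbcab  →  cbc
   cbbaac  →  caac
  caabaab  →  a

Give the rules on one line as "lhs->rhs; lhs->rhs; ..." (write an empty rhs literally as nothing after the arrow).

ab->; aba->ba; bb->; cba->a

  | abacac => bacac
  | cbb => c
  | babab => bbab => ab => ε
  | bbcbcab => cbcab => cbc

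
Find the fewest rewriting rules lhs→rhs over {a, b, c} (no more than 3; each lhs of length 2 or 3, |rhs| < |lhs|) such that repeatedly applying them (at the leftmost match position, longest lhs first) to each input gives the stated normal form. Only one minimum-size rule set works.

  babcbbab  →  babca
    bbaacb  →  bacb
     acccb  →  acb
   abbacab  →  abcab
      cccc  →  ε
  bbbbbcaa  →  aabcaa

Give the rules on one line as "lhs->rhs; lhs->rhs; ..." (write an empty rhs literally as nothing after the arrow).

bb->a; bba->b; cc->

  | babcbbab => babcbb => babca
  | bbaacb => bacb
  | acccb => acb
  | abbacab => abcab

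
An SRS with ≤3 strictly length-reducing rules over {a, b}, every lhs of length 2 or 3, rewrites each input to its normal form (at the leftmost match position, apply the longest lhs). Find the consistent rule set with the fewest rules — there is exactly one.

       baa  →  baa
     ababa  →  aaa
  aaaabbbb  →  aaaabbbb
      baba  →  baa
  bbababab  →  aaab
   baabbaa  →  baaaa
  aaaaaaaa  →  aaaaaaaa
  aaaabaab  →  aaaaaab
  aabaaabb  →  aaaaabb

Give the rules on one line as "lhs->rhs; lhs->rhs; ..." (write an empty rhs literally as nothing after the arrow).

  | baa
  | ababa => aaba => aaa
  | aaaabbbb
  | baba => baa

aba->aa; bba->a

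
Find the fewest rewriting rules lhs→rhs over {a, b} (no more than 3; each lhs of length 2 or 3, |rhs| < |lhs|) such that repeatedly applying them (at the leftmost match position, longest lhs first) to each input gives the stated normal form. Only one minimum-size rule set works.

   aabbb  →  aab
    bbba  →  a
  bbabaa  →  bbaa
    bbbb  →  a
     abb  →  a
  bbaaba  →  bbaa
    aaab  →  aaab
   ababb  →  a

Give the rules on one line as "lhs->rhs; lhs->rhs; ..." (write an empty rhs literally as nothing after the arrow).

  | aabbb => aab
  | bbba => aba => a
  | bbabaa => bbaa
  | bbbb => abb => a

aba->a; abb->a; bbb->ab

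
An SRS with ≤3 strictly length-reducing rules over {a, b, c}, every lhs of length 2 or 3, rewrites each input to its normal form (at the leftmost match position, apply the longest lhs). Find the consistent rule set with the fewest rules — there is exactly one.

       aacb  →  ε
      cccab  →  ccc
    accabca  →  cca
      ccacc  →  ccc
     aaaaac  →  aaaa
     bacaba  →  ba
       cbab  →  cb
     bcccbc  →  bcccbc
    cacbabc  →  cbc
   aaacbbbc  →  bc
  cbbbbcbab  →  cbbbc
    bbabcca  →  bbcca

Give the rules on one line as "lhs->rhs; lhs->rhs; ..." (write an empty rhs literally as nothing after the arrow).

ab->; ac->; bcb->c

  | aacb => ab => ε
  | cccab => ccc
  | accabca => cabca => cca
  | ccacc => ccc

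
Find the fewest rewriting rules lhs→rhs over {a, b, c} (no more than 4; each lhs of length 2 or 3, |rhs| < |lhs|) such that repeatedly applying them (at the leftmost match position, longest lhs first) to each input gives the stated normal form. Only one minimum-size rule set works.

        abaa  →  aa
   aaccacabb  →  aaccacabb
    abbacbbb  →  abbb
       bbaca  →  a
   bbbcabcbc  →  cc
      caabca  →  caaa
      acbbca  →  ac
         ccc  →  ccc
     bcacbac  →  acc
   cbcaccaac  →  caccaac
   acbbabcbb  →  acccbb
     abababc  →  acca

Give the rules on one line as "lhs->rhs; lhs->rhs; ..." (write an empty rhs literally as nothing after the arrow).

ba->; bab->cc; bc->

  | abaa => aa
  | aaccacabb
  | abbacbbb => abcbbb => abbb
  | bbaca => bca => a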